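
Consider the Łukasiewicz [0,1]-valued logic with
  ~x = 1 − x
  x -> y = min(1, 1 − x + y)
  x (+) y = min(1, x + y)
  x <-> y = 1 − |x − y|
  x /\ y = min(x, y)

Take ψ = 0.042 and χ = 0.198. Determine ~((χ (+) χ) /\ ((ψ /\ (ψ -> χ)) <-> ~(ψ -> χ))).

0.604

χ (+) χ = min(1, 0.198 + 0.198) = min(1, 0.396) = 0.396
ψ -> χ = min(1, 1 − 0.042 + 0.198) = min(1, 1.156) = 1.000
ψ /\ (ψ -> χ) = min(0.042, 1.000) = 0.042
~(ψ -> χ) = 1 − 1.000 = 0.000
(ψ /\ (ψ -> χ)) <-> ~(ψ -> χ) = 1 − |0.042 − 0.000| = 1 − 0.042 = 0.958
(χ (+) χ) /\ ((ψ /\ (ψ -> χ)) <-> ~(ψ -> χ)) = min(0.396, 0.958) = 0.396
~((χ (+) χ) /\ ((ψ /\ (ψ -> χ)) <-> ~(ψ -> χ))) = 1 − 0.396 = 0.604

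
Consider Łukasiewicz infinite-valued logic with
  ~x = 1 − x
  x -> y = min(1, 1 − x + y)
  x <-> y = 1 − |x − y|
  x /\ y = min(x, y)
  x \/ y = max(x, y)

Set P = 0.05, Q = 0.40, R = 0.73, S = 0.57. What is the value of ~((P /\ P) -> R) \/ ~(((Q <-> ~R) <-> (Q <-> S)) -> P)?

0.91

P /\ P = min(0.05, 0.05) = 0.05
(P /\ P) -> R = min(1, 1 − 0.05 + 0.73) = min(1, 1.68) = 1.00
~((P /\ P) -> R) = 1 − 1.00 = 0.00
~R = 1 − 0.73 = 0.27
Q <-> ~R = 1 − |0.40 − 0.27| = 1 − 0.13 = 0.87
Q <-> S = 1 − |0.40 − 0.57| = 1 − 0.17 = 0.83
(Q <-> ~R) <-> (Q <-> S) = 1 − |0.87 − 0.83| = 1 − 0.04 = 0.96
((Q <-> ~R) <-> (Q <-> S)) -> P = min(1, 1 − 0.96 + 0.05) = min(1, 0.09) = 0.09
~(((Q <-> ~R) <-> (Q <-> S)) -> P) = 1 − 0.09 = 0.91
~((P /\ P) -> R) \/ ~(((Q <-> ~R) <-> (Q <-> S)) -> P) = max(0.00, 0.91) = 0.91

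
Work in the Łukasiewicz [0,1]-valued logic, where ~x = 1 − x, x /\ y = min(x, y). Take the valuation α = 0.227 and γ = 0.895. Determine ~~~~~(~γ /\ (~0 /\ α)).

~γ = 1 − 0.895 = 0.105
~0 = 1 − 0.000 = 1.000
~0 /\ α = min(1.000, 0.227) = 0.227
~γ /\ (~0 /\ α) = min(0.105, 0.227) = 0.105
~(~γ /\ (~0 /\ α)) = 1 − 0.105 = 0.895
~~(~γ /\ (~0 /\ α)) = 1 − 0.895 = 0.105
~~~(~γ /\ (~0 /\ α)) = 1 − 0.105 = 0.895
~~~~(~γ /\ (~0 /\ α)) = 1 − 0.895 = 0.105
~~~~~(~γ /\ (~0 /\ α)) = 1 − 0.105 = 0.895

0.895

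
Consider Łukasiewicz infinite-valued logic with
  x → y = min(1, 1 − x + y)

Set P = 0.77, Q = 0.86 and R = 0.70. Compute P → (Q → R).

Q → R = min(1, 1 − 0.86 + 0.70) = min(1, 0.84) = 0.84
P → (Q → R) = min(1, 1 − 0.77 + 0.84) = min(1, 1.07) = 1.00

1.00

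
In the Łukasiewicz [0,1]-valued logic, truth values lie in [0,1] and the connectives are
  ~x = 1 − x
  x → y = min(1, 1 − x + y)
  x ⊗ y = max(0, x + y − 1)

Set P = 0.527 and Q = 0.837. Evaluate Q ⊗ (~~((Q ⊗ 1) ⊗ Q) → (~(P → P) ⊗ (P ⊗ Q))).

0.163

Q ⊗ 1 = max(0, 0.837 + 1.000 − 1) = max(0, 0.837) = 0.837
(Q ⊗ 1) ⊗ Q = max(0, 0.837 + 0.837 − 1) = max(0, 0.674) = 0.674
~((Q ⊗ 1) ⊗ Q) = 1 − 0.674 = 0.326
~~((Q ⊗ 1) ⊗ Q) = 1 − 0.326 = 0.674
P → P = min(1, 1 − 0.527 + 0.527) = min(1, 1.000) = 1.000
~(P → P) = 1 − 1.000 = 0.000
P ⊗ Q = max(0, 0.527 + 0.837 − 1) = max(0, 0.364) = 0.364
~(P → P) ⊗ (P ⊗ Q) = max(0, 0.000 + 0.364 − 1) = max(0, -0.636) = 0.000
~~((Q ⊗ 1) ⊗ Q) → (~(P → P) ⊗ (P ⊗ Q)) = min(1, 1 − 0.674 + 0.000) = min(1, 0.326) = 0.326
Q ⊗ (~~((Q ⊗ 1) ⊗ Q) → (~(P → P) ⊗ (P ⊗ Q))) = max(0, 0.837 + 0.326 − 1) = max(0, 0.163) = 0.163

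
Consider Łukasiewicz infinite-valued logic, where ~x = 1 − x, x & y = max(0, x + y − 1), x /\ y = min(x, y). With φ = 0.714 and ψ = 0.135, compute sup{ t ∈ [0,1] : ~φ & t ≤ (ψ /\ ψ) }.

0.849

~φ = 1 − 0.714 = 0.286
So the left factor is ~φ = 0.286.
ψ /\ ψ = min(0.135, 0.135) = 0.135
So the right-hand bound is ψ /\ ψ = 0.135.
The residuum of the Łukasiewicz t-norm gives the supremum: min(1, 1 − 0.286 + 0.135).
1 − 0.286 + 0.135 = 0.849, so t = min(1, 0.849) = 0.849.
Check: 0.286 & 0.849 = max(0, 0.135) = 0.135 ≤ 0.135.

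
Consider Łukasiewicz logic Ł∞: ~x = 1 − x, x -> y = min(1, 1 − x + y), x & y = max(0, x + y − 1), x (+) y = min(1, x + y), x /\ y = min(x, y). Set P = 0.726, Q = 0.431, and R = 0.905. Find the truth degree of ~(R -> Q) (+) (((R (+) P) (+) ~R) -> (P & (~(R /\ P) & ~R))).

0.474

R -> Q = min(1, 1 − 0.905 + 0.431) = min(1, 0.526) = 0.526
~(R -> Q) = 1 − 0.526 = 0.474
R (+) P = min(1, 0.905 + 0.726) = min(1, 1.631) = 1.000
~R = 1 − 0.905 = 0.095
(R (+) P) (+) ~R = min(1, 1.000 + 0.095) = min(1, 1.095) = 1.000
R /\ P = min(0.905, 0.726) = 0.726
~(R /\ P) = 1 − 0.726 = 0.274
~(R /\ P) & ~R = max(0, 0.274 + 0.095 − 1) = max(0, -0.631) = 0.000
P & (~(R /\ P) & ~R) = max(0, 0.726 + 0.000 − 1) = max(0, -0.274) = 0.000
((R (+) P) (+) ~R) -> (P & (~(R /\ P) & ~R)) = min(1, 1 − 1.000 + 0.000) = min(1, 0.000) = 0.000
~(R -> Q) (+) (((R (+) P) (+) ~R) -> (P & (~(R /\ P) & ~R))) = min(1, 0.474 + 0.000) = min(1, 0.474) = 0.474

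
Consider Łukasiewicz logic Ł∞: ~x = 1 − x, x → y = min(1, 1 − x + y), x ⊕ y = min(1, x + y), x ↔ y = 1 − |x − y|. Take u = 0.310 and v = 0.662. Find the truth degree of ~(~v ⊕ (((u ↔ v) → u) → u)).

0.014

~v = 1 − 0.662 = 0.338
u ↔ v = 1 − |0.310 − 0.662| = 1 − 0.352 = 0.648
(u ↔ v) → u = min(1, 1 − 0.648 + 0.310) = min(1, 0.662) = 0.662
((u ↔ v) → u) → u = min(1, 1 − 0.662 + 0.310) = min(1, 0.648) = 0.648
~v ⊕ (((u ↔ v) → u) → u) = min(1, 0.338 + 0.648) = min(1, 0.986) = 0.986
~(~v ⊕ (((u ↔ v) → u) → u)) = 1 − 0.986 = 0.014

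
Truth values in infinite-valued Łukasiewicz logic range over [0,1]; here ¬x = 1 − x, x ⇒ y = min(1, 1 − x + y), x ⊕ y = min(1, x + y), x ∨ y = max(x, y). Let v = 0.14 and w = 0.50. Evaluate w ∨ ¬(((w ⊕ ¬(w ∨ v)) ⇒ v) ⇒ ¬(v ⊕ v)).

0.50

w ∨ v = max(0.50, 0.14) = 0.50
¬(w ∨ v) = 1 − 0.50 = 0.50
w ⊕ ¬(w ∨ v) = min(1, 0.50 + 0.50) = min(1, 1.00) = 1.00
(w ⊕ ¬(w ∨ v)) ⇒ v = min(1, 1 − 1.00 + 0.14) = min(1, 0.14) = 0.14
v ⊕ v = min(1, 0.14 + 0.14) = min(1, 0.28) = 0.28
¬(v ⊕ v) = 1 − 0.28 = 0.72
((w ⊕ ¬(w ∨ v)) ⇒ v) ⇒ ¬(v ⊕ v) = min(1, 1 − 0.14 + 0.72) = min(1, 1.58) = 1.00
¬(((w ⊕ ¬(w ∨ v)) ⇒ v) ⇒ ¬(v ⊕ v)) = 1 − 1.00 = 0.00
w ∨ ¬(((w ⊕ ¬(w ∨ v)) ⇒ v) ⇒ ¬(v ⊕ v)) = max(0.50, 0.00) = 0.50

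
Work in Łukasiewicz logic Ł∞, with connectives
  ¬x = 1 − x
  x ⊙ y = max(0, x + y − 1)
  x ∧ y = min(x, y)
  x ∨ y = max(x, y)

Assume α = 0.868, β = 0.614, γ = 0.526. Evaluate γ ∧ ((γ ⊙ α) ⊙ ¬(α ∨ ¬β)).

0.000

γ ⊙ α = max(0, 0.526 + 0.868 − 1) = max(0, 0.394) = 0.394
¬β = 1 − 0.614 = 0.386
α ∨ ¬β = max(0.868, 0.386) = 0.868
¬(α ∨ ¬β) = 1 − 0.868 = 0.132
(γ ⊙ α) ⊙ ¬(α ∨ ¬β) = max(0, 0.394 + 0.132 − 1) = max(0, -0.474) = 0.000
γ ∧ ((γ ⊙ α) ⊙ ¬(α ∨ ¬β)) = min(0.526, 0.000) = 0.000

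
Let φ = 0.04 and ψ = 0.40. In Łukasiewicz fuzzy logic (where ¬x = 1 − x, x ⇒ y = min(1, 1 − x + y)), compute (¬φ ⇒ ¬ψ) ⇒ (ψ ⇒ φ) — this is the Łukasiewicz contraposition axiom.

¬φ = 1 − 0.04 = 0.96
¬ψ = 1 − 0.40 = 0.60
¬φ ⇒ ¬ψ = min(1, 1 − 0.96 + 0.60) = min(1, 0.64) = 0.64
ψ ⇒ φ = min(1, 1 − 0.40 + 0.04) = min(1, 0.64) = 0.64
(¬φ ⇒ ¬ψ) ⇒ (ψ ⇒ φ) = min(1, 1 − 0.64 + 0.64) = min(1, 1.00) = 1.00
(As expected: an axiom of Ł∞, always 1.)

1.00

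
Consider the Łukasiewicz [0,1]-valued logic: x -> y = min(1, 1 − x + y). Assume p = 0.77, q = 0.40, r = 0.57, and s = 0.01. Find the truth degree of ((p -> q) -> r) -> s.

0.07

p -> q = min(1, 1 − 0.77 + 0.40) = min(1, 0.63) = 0.63
(p -> q) -> r = min(1, 1 − 0.63 + 0.57) = min(1, 0.94) = 0.94
((p -> q) -> r) -> s = min(1, 1 − 0.94 + 0.01) = min(1, 0.07) = 0.07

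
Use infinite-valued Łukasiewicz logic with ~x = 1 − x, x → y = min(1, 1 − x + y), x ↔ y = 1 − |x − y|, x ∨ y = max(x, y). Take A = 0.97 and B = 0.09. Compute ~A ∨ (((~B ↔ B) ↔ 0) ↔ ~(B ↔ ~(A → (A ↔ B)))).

~A = 1 − 0.97 = 0.03
~B = 1 − 0.09 = 0.91
~B ↔ B = 1 − |0.91 − 0.09| = 1 − 0.82 = 0.18
(~B ↔ B) ↔ 0 = 1 − |0.18 − 0.00| = 1 − 0.18 = 0.82
A ↔ B = 1 − |0.97 − 0.09| = 1 − 0.88 = 0.12
A → (A ↔ B) = min(1, 1 − 0.97 + 0.12) = min(1, 0.15) = 0.15
~(A → (A ↔ B)) = 1 − 0.15 = 0.85
B ↔ ~(A → (A ↔ B)) = 1 − |0.09 − 0.85| = 1 − 0.76 = 0.24
~(B ↔ ~(A → (A ↔ B))) = 1 − 0.24 = 0.76
((~B ↔ B) ↔ 0) ↔ ~(B ↔ ~(A → (A ↔ B))) = 1 − |0.82 − 0.76| = 1 − 0.06 = 0.94
~A ∨ (((~B ↔ B) ↔ 0) ↔ ~(B ↔ ~(A → (A ↔ B)))) = max(0.03, 0.94) = 0.94

0.94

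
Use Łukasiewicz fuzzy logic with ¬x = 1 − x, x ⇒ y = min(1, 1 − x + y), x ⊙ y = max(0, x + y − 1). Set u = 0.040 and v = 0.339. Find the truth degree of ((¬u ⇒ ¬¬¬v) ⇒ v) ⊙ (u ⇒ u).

0.638

¬u = 1 − 0.040 = 0.960
¬v = 1 − 0.339 = 0.661
¬¬v = 1 − 0.661 = 0.339
¬¬¬v = 1 − 0.339 = 0.661
¬u ⇒ ¬¬¬v = min(1, 1 − 0.960 + 0.661) = min(1, 0.701) = 0.701
(¬u ⇒ ¬¬¬v) ⇒ v = min(1, 1 − 0.701 + 0.339) = min(1, 0.638) = 0.638
u ⇒ u = min(1, 1 − 0.040 + 0.040) = min(1, 1.000) = 1.000
((¬u ⇒ ¬¬¬v) ⇒ v) ⊙ (u ⇒ u) = max(0, 0.638 + 1.000 − 1) = max(0, 0.638) = 0.638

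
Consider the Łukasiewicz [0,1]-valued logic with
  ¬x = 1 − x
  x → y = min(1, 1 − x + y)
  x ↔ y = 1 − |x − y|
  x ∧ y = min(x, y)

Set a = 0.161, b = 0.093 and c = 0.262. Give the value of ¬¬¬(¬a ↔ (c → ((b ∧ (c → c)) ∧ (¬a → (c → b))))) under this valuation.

0.008

¬a = 1 − 0.161 = 0.839
c → c = min(1, 1 − 0.262 + 0.262) = min(1, 1.000) = 1.000
b ∧ (c → c) = min(0.093, 1.000) = 0.093
c → b = min(1, 1 − 0.262 + 0.093) = min(1, 0.831) = 0.831
¬a → (c → b) = min(1, 1 − 0.839 + 0.831) = min(1, 0.992) = 0.992
(b ∧ (c → c)) ∧ (¬a → (c → b)) = min(0.093, 0.992) = 0.093
c → ((b ∧ (c → c)) ∧ (¬a → (c → b))) = min(1, 1 − 0.262 + 0.093) = min(1, 0.831) = 0.831
¬a ↔ (c → ((b ∧ (c → c)) ∧ (¬a → (c → b)))) = 1 − |0.839 − 0.831| = 1 − 0.008 = 0.992
¬(¬a ↔ (c → ((b ∧ (c → c)) ∧ (¬a → (c → b))))) = 1 − 0.992 = 0.008
¬¬(¬a ↔ (c → ((b ∧ (c → c)) ∧ (¬a → (c → b))))) = 1 − 0.008 = 0.992
¬¬¬(¬a ↔ (c → ((b ∧ (c → c)) ∧ (¬a → (c → b))))) = 1 − 0.992 = 0.008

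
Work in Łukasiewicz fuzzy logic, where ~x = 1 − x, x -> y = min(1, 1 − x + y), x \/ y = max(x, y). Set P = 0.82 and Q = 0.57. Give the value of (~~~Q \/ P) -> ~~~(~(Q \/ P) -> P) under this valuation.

0.18

~Q = 1 − 0.57 = 0.43
~~Q = 1 − 0.43 = 0.57
~~~Q = 1 − 0.57 = 0.43
~~~Q \/ P = max(0.43, 0.82) = 0.82
Q \/ P = max(0.57, 0.82) = 0.82
~(Q \/ P) = 1 − 0.82 = 0.18
~(Q \/ P) -> P = min(1, 1 − 0.18 + 0.82) = min(1, 1.64) = 1.00
~(~(Q \/ P) -> P) = 1 − 1.00 = 0.00
~~(~(Q \/ P) -> P) = 1 − 0.00 = 1.00
~~~(~(Q \/ P) -> P) = 1 − 1.00 = 0.00
(~~~Q \/ P) -> ~~~(~(Q \/ P) -> P) = min(1, 1 − 0.82 + 0.00) = min(1, 0.18) = 0.18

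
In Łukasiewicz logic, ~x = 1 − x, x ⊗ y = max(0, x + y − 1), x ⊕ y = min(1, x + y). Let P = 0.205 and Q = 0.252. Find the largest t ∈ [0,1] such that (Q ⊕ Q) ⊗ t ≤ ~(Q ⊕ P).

Q ⊕ Q = min(1, 0.252 + 0.252) = min(1, 0.504) = 0.504
So the left factor is Q ⊕ Q = 0.504.
Q ⊕ P = min(1, 0.252 + 0.205) = min(1, 0.457) = 0.457
~(Q ⊕ P) = 1 − 0.457 = 0.543
So the right-hand bound is ~(Q ⊕ P) = 0.543.
The residuum of the Łukasiewicz t-norm gives the supremum: min(1, 1 − 0.504 + 0.543).
1 − 0.504 + 0.543 = 1.039, so t = min(1, 1.039) = 1.000.
Check: 0.504 ⊗ 1.000 = max(0, 0.504) = 0.504 ≤ 0.543.

1.000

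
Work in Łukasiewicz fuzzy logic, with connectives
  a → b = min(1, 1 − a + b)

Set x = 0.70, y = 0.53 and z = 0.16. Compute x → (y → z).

0.93

y → z = min(1, 1 − 0.53 + 0.16) = min(1, 0.63) = 0.63
x → (y → z) = min(1, 1 − 0.70 + 0.63) = min(1, 0.93) = 0.93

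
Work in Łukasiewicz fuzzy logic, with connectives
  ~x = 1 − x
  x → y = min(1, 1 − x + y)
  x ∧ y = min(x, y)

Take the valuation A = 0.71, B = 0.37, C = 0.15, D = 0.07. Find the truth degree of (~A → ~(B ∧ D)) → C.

~A = 1 − 0.71 = 0.29
B ∧ D = min(0.37, 0.07) = 0.07
~(B ∧ D) = 1 − 0.07 = 0.93
~A → ~(B ∧ D) = min(1, 1 − 0.29 + 0.93) = min(1, 1.64) = 1.00
(~A → ~(B ∧ D)) → C = min(1, 1 − 1.00 + 0.15) = min(1, 0.15) = 0.15

0.15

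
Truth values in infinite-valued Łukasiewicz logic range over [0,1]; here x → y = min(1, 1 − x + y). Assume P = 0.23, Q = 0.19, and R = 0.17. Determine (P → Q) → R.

0.21

P → Q = min(1, 1 − 0.23 + 0.19) = min(1, 0.96) = 0.96
(P → Q) → R = min(1, 1 − 0.96 + 0.17) = min(1, 0.21) = 0.21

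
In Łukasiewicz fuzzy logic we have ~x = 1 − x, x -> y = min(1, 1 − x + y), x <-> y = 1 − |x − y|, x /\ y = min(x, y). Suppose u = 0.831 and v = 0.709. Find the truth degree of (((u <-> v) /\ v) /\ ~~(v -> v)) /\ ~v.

0.291

u <-> v = 1 − |0.831 − 0.709| = 1 − 0.122 = 0.878
(u <-> v) /\ v = min(0.878, 0.709) = 0.709
v -> v = min(1, 1 − 0.709 + 0.709) = min(1, 1.000) = 1.000
~(v -> v) = 1 − 1.000 = 0.000
~~(v -> v) = 1 − 0.000 = 1.000
((u <-> v) /\ v) /\ ~~(v -> v) = min(0.709, 1.000) = 0.709
~v = 1 − 0.709 = 0.291
(((u <-> v) /\ v) /\ ~~(v -> v)) /\ ~v = min(0.709, 0.291) = 0.291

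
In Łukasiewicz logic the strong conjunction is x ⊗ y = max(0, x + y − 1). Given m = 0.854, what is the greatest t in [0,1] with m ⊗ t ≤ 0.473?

The residuum of the Łukasiewicz t-norm gives the supremum: min(1, 1 − 0.854 + 0.473).
1 − 0.854 + 0.473 = 0.619, so t = min(1, 0.619) = 0.619.
Check: 0.854 ⊗ 0.619 = max(0, 0.473) = 0.473 ≤ 0.473.

0.619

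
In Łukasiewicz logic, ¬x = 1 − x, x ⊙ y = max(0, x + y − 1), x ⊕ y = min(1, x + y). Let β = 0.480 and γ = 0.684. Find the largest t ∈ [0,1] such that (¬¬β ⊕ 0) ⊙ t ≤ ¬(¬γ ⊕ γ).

0.520

¬β = 1 − 0.480 = 0.520
¬¬β = 1 − 0.520 = 0.480
¬¬β ⊕ 0 = min(1, 0.480 + 0.000) = min(1, 0.480) = 0.480
So the left factor is ¬¬β ⊕ 0 = 0.480.
¬γ = 1 − 0.684 = 0.316
¬γ ⊕ γ = min(1, 0.316 + 0.684) = min(1, 1.000) = 1.000
¬(¬γ ⊕ γ) = 1 − 1.000 = 0.000
So the right-hand bound is ¬(¬γ ⊕ γ) = 0.000.
The residuum of the Łukasiewicz t-norm gives the supremum: min(1, 1 − 0.480 + 0.000).
1 − 0.480 + 0.000 = 0.520, so t = min(1, 0.520) = 0.520.
Check: 0.480 ⊙ 0.520 = max(0, 0.000) = 0.000 ≤ 0.000.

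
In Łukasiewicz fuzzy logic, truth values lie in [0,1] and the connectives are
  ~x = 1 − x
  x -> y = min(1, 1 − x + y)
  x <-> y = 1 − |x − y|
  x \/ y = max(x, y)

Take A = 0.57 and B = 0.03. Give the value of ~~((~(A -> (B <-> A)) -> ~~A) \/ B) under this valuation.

1.00

B <-> A = 1 − |0.03 − 0.57| = 1 − 0.54 = 0.46
A -> (B <-> A) = min(1, 1 − 0.57 + 0.46) = min(1, 0.89) = 0.89
~(A -> (B <-> A)) = 1 − 0.89 = 0.11
~A = 1 − 0.57 = 0.43
~~A = 1 − 0.43 = 0.57
~(A -> (B <-> A)) -> ~~A = min(1, 1 − 0.11 + 0.57) = min(1, 1.46) = 1.00
(~(A -> (B <-> A)) -> ~~A) \/ B = max(1.00, 0.03) = 1.00
~((~(A -> (B <-> A)) -> ~~A) \/ B) = 1 − 1.00 = 0.00
~~((~(A -> (B <-> A)) -> ~~A) \/ B) = 1 − 0.00 = 1.00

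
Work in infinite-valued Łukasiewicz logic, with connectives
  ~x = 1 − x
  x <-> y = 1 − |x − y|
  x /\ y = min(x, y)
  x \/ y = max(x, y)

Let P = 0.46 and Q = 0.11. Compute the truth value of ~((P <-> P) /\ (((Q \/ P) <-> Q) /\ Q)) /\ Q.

P <-> P = 1 − |0.46 − 0.46| = 1 − 0.00 = 1.00
Q \/ P = max(0.11, 0.46) = 0.46
(Q \/ P) <-> Q = 1 − |0.46 − 0.11| = 1 − 0.35 = 0.65
((Q \/ P) <-> Q) /\ Q = min(0.65, 0.11) = 0.11
(P <-> P) /\ (((Q \/ P) <-> Q) /\ Q) = min(1.00, 0.11) = 0.11
~((P <-> P) /\ (((Q \/ P) <-> Q) /\ Q)) = 1 − 0.11 = 0.89
~((P <-> P) /\ (((Q \/ P) <-> Q) /\ Q)) /\ Q = min(0.89, 0.11) = 0.11

0.11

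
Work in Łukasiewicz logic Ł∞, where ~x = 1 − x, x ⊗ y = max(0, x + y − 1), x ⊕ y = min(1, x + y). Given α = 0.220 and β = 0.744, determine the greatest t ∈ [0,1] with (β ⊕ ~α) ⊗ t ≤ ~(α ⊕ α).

~α = 1 − 0.220 = 0.780
β ⊕ ~α = min(1, 0.744 + 0.780) = min(1, 1.524) = 1.000
So the left factor is β ⊕ ~α = 1.000.
α ⊕ α = min(1, 0.220 + 0.220) = min(1, 0.440) = 0.440
~(α ⊕ α) = 1 − 0.440 = 0.560
So the right-hand bound is ~(α ⊕ α) = 0.560.
The residuum of the Łukasiewicz t-norm gives the supremum: min(1, 1 − 1.000 + 0.560).
1 − 1.000 + 0.560 = 0.560, so t = min(1, 0.560) = 0.560.
Check: 1.000 ⊗ 0.560 = max(0, 0.560) = 0.560 ≤ 0.560.

0.560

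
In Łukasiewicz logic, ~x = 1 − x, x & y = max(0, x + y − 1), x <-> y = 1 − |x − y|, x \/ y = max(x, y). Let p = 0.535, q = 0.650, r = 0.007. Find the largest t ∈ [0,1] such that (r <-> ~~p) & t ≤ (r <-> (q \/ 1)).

~p = 1 − 0.535 = 0.465
~~p = 1 − 0.465 = 0.535
r <-> ~~p = 1 − |0.007 − 0.535| = 1 − 0.528 = 0.472
So the left factor is r <-> ~~p = 0.472.
q \/ 1 = max(0.650, 1.000) = 1.000
r <-> (q \/ 1) = 1 − |0.007 − 1.000| = 1 − 0.993 = 0.007
So the right-hand bound is r <-> (q \/ 1) = 0.007.
The residuum of the Łukasiewicz t-norm gives the supremum: min(1, 1 − 0.472 + 0.007).
1 − 0.472 + 0.007 = 0.535, so t = min(1, 0.535) = 0.535.
Check: 0.472 & 0.535 = max(0, 0.007) = 0.007 ≤ 0.007.

0.535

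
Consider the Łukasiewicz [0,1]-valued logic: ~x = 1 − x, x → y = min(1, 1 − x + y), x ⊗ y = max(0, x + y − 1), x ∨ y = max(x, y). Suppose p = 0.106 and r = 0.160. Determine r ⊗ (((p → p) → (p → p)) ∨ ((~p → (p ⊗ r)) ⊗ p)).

p → p = min(1, 1 − 0.106 + 0.106) = min(1, 1.000) = 1.000
(p → p) → (p → p) = min(1, 1 − 1.000 + 1.000) = min(1, 1.000) = 1.000
~p = 1 − 0.106 = 0.894
p ⊗ r = max(0, 0.106 + 0.160 − 1) = max(0, -0.734) = 0.000
~p → (p ⊗ r) = min(1, 1 − 0.894 + 0.000) = min(1, 0.106) = 0.106
(~p → (p ⊗ r)) ⊗ p = max(0, 0.106 + 0.106 − 1) = max(0, -0.788) = 0.000
((p → p) → (p → p)) ∨ ((~p → (p ⊗ r)) ⊗ p) = max(1.000, 0.000) = 1.000
r ⊗ (((p → p) → (p → p)) ∨ ((~p → (p ⊗ r)) ⊗ p)) = max(0, 0.160 + 1.000 − 1) = max(0, 0.160) = 0.160

0.160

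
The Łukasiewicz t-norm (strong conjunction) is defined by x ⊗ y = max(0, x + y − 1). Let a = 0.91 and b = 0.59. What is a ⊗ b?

0.50

a ⊗ b = max(0, 0.91 + 0.59 − 1) = max(0, 0.50) = 0.50
For comparison, the Gödel (minimum) t-norm min(x, y) would give 0.59.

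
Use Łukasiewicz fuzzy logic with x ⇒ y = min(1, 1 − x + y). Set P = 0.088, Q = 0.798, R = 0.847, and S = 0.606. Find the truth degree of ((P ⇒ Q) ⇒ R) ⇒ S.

P ⇒ Q = min(1, 1 − 0.088 + 0.798) = min(1, 1.710) = 1.000
(P ⇒ Q) ⇒ R = min(1, 1 − 1.000 + 0.847) = min(1, 0.847) = 0.847
((P ⇒ Q) ⇒ R) ⇒ S = min(1, 1 − 0.847 + 0.606) = min(1, 0.759) = 0.759

0.759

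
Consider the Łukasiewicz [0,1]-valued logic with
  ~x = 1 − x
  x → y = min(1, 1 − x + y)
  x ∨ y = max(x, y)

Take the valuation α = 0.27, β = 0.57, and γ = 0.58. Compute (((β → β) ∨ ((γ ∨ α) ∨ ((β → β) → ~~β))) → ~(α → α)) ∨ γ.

0.58

β → β = min(1, 1 − 0.57 + 0.57) = min(1, 1.00) = 1.00
γ ∨ α = max(0.58, 0.27) = 0.58
~β = 1 − 0.57 = 0.43
~~β = 1 − 0.43 = 0.57
(β → β) → ~~β = min(1, 1 − 1.00 + 0.57) = min(1, 0.57) = 0.57
(γ ∨ α) ∨ ((β → β) → ~~β) = max(0.58, 0.57) = 0.58
(β → β) ∨ ((γ ∨ α) ∨ ((β → β) → ~~β)) = max(1.00, 0.58) = 1.00
α → α = min(1, 1 − 0.27 + 0.27) = min(1, 1.00) = 1.00
~(α → α) = 1 − 1.00 = 0.00
((β → β) ∨ ((γ ∨ α) ∨ ((β → β) → ~~β))) → ~(α → α) = min(1, 1 − 1.00 + 0.00) = min(1, 0.00) = 0.00
(((β → β) ∨ ((γ ∨ α) ∨ ((β → β) → ~~β))) → ~(α → α)) ∨ γ = max(0.00, 0.58) = 0.58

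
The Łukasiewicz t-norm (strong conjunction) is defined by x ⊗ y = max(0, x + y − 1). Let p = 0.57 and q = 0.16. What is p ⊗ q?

0.00

p ⊗ q = max(0, 0.57 + 0.16 − 1) = max(0, -0.27) = 0.00
For comparison, the Gödel (minimum) t-norm min(x, y) would give 0.16.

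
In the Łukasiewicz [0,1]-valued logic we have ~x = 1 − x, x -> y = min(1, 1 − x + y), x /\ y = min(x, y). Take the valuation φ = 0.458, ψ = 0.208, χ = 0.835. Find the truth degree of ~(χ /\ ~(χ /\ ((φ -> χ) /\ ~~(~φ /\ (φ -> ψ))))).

0.542

φ -> χ = min(1, 1 − 0.458 + 0.835) = min(1, 1.377) = 1.000
~φ = 1 − 0.458 = 0.542
φ -> ψ = min(1, 1 − 0.458 + 0.208) = min(1, 0.750) = 0.750
~φ /\ (φ -> ψ) = min(0.542, 0.750) = 0.542
~(~φ /\ (φ -> ψ)) = 1 − 0.542 = 0.458
~~(~φ /\ (φ -> ψ)) = 1 − 0.458 = 0.542
(φ -> χ) /\ ~~(~φ /\ (φ -> ψ)) = min(1.000, 0.542) = 0.542
χ /\ ((φ -> χ) /\ ~~(~φ /\ (φ -> ψ))) = min(0.835, 0.542) = 0.542
~(χ /\ ((φ -> χ) /\ ~~(~φ /\ (φ -> ψ)))) = 1 − 0.542 = 0.458
χ /\ ~(χ /\ ((φ -> χ) /\ ~~(~φ /\ (φ -> ψ)))) = min(0.835, 0.458) = 0.458
~(χ /\ ~(χ /\ ((φ -> χ) /\ ~~(~φ /\ (φ -> ψ))))) = 1 − 0.458 = 0.542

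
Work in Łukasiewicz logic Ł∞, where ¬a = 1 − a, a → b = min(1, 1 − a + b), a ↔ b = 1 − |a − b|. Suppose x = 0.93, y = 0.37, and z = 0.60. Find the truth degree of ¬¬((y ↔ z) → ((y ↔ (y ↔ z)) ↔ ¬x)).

0.70

y ↔ z = 1 − |0.37 − 0.60| = 1 − 0.23 = 0.77
y ↔ (y ↔ z) = 1 − |0.37 − 0.77| = 1 − 0.40 = 0.60
¬x = 1 − 0.93 = 0.07
(y ↔ (y ↔ z)) ↔ ¬x = 1 − |0.60 − 0.07| = 1 − 0.53 = 0.47
(y ↔ z) → ((y ↔ (y ↔ z)) ↔ ¬x) = min(1, 1 − 0.77 + 0.47) = min(1, 0.70) = 0.70
¬((y ↔ z) → ((y ↔ (y ↔ z)) ↔ ¬x)) = 1 − 0.70 = 0.30
¬¬((y ↔ z) → ((y ↔ (y ↔ z)) ↔ ¬x)) = 1 − 0.30 = 0.70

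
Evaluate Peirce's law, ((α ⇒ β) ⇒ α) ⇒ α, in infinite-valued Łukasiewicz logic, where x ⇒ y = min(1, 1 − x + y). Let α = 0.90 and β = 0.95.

1.00

α ⇒ β = min(1, 1 − 0.90 + 0.95) = min(1, 1.05) = 1.00
(α ⇒ β) ⇒ α = min(1, 1 − 1.00 + 0.90) = min(1, 0.90) = 0.90
((α ⇒ β) ⇒ α) ⇒ α = min(1, 1 − 0.90 + 0.90) = min(1, 1.00) = 1.00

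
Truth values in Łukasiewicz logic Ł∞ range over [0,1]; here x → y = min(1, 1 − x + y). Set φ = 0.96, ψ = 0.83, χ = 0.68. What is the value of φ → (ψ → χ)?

ψ → χ = min(1, 1 − 0.83 + 0.68) = min(1, 0.85) = 0.85
φ → (ψ → χ) = min(1, 1 − 0.96 + 0.85) = min(1, 0.89) = 0.89

0.89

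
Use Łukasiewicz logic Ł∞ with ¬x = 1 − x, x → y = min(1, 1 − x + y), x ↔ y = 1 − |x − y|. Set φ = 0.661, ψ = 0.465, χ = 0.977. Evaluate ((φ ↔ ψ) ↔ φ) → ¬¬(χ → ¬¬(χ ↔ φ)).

0.850

φ ↔ ψ = 1 − |0.661 − 0.465| = 1 − 0.196 = 0.804
(φ ↔ ψ) ↔ φ = 1 − |0.804 − 0.661| = 1 − 0.143 = 0.857
χ ↔ φ = 1 − |0.977 − 0.661| = 1 − 0.316 = 0.684
¬(χ ↔ φ) = 1 − 0.684 = 0.316
¬¬(χ ↔ φ) = 1 − 0.316 = 0.684
χ → ¬¬(χ ↔ φ) = min(1, 1 − 0.977 + 0.684) = min(1, 0.707) = 0.707
¬(χ → ¬¬(χ ↔ φ)) = 1 − 0.707 = 0.293
¬¬(χ → ¬¬(χ ↔ φ)) = 1 − 0.293 = 0.707
((φ ↔ ψ) ↔ φ) → ¬¬(χ → ¬¬(χ ↔ φ)) = min(1, 1 − 0.857 + 0.707) = min(1, 0.850) = 0.850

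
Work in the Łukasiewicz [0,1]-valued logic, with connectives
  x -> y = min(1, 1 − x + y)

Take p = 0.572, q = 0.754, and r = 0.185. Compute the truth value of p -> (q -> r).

q -> r = min(1, 1 − 0.754 + 0.185) = min(1, 0.431) = 0.431
p -> (q -> r) = min(1, 1 − 0.572 + 0.431) = min(1, 0.859) = 0.859

0.859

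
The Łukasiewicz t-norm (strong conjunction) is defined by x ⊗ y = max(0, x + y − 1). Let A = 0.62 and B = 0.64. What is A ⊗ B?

A ⊗ B = max(0, 0.62 + 0.64 − 1) = max(0, 0.26) = 0.26
For comparison, the Gödel (minimum) t-norm min(x, y) would give 0.62.

0.26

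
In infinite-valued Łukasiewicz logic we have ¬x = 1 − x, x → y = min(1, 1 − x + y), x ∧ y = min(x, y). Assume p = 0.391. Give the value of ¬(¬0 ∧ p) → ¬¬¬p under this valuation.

¬0 = 1 − 0.000 = 1.000
¬0 ∧ p = min(1.000, 0.391) = 0.391
¬(¬0 ∧ p) = 1 − 0.391 = 0.609
¬p = 1 − 0.391 = 0.609
¬¬p = 1 − 0.609 = 0.391
¬¬¬p = 1 − 0.391 = 0.609
¬(¬0 ∧ p) → ¬¬¬p = min(1, 1 − 0.609 + 0.609) = min(1, 1.000) = 1.000

1.000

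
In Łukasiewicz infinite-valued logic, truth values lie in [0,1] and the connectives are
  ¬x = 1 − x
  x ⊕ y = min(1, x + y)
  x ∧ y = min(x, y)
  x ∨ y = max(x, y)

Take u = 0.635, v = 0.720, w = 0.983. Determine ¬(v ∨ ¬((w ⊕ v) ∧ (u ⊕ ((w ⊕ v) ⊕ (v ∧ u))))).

0.280

w ⊕ v = min(1, 0.983 + 0.720) = min(1, 1.703) = 1.000
v ∧ u = min(0.720, 0.635) = 0.635
(w ⊕ v) ⊕ (v ∧ u) = min(1, 1.000 + 0.635) = min(1, 1.635) = 1.000
u ⊕ ((w ⊕ v) ⊕ (v ∧ u)) = min(1, 0.635 + 1.000) = min(1, 1.635) = 1.000
(w ⊕ v) ∧ (u ⊕ ((w ⊕ v) ⊕ (v ∧ u))) = min(1.000, 1.000) = 1.000
¬((w ⊕ v) ∧ (u ⊕ ((w ⊕ v) ⊕ (v ∧ u)))) = 1 − 1.000 = 0.000
v ∨ ¬((w ⊕ v) ∧ (u ⊕ ((w ⊕ v) ⊕ (v ∧ u)))) = max(0.720, 0.000) = 0.720
¬(v ∨ ¬((w ⊕ v) ∧ (u ⊕ ((w ⊕ v) ⊕ (v ∧ u))))) = 1 − 0.720 = 0.280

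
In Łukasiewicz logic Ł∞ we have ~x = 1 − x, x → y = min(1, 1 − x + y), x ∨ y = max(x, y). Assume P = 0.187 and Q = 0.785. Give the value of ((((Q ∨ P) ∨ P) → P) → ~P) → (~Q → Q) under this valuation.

Q ∨ P = max(0.785, 0.187) = 0.785
(Q ∨ P) ∨ P = max(0.785, 0.187) = 0.785
((Q ∨ P) ∨ P) → P = min(1, 1 − 0.785 + 0.187) = min(1, 0.402) = 0.402
~P = 1 − 0.187 = 0.813
(((Q ∨ P) ∨ P) → P) → ~P = min(1, 1 − 0.402 + 0.813) = min(1, 1.411) = 1.000
~Q = 1 − 0.785 = 0.215
~Q → Q = min(1, 1 − 0.215 + 0.785) = min(1, 1.570) = 1.000
((((Q ∨ P) ∨ P) → P) → ~P) → (~Q → Q) = min(1, 1 − 1.000 + 1.000) = min(1, 1.000) = 1.000

1.000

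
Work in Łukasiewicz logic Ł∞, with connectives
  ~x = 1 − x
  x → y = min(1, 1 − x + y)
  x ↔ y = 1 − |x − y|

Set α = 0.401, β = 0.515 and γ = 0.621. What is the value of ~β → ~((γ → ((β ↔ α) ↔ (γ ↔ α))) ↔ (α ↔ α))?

~β = 1 − 0.515 = 0.485
β ↔ α = 1 − |0.515 − 0.401| = 1 − 0.114 = 0.886
γ ↔ α = 1 − |0.621 − 0.401| = 1 − 0.220 = 0.780
(β ↔ α) ↔ (γ ↔ α) = 1 − |0.886 − 0.780| = 1 − 0.106 = 0.894
γ → ((β ↔ α) ↔ (γ ↔ α)) = min(1, 1 − 0.621 + 0.894) = min(1, 1.273) = 1.000
α ↔ α = 1 − |0.401 − 0.401| = 1 − 0.000 = 1.000
(γ → ((β ↔ α) ↔ (γ ↔ α))) ↔ (α ↔ α) = 1 − |1.000 − 1.000| = 1 − 0.000 = 1.000
~((γ → ((β ↔ α) ↔ (γ ↔ α))) ↔ (α ↔ α)) = 1 − 1.000 = 0.000
~β → ~((γ → ((β ↔ α) ↔ (γ ↔ α))) ↔ (α ↔ α)) = min(1, 1 − 0.485 + 0.000) = min(1, 0.515) = 0.515

0.515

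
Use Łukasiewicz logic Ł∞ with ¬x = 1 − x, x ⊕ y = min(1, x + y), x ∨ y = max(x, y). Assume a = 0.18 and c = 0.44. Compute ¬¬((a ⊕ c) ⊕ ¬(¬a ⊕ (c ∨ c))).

a ⊕ c = min(1, 0.18 + 0.44) = min(1, 0.62) = 0.62
¬a = 1 − 0.18 = 0.82
c ∨ c = max(0.44, 0.44) = 0.44
¬a ⊕ (c ∨ c) = min(1, 0.82 + 0.44) = min(1, 1.26) = 1.00
¬(¬a ⊕ (c ∨ c)) = 1 − 1.00 = 0.00
(a ⊕ c) ⊕ ¬(¬a ⊕ (c ∨ c)) = min(1, 0.62 + 0.00) = min(1, 0.62) = 0.62
¬((a ⊕ c) ⊕ ¬(¬a ⊕ (c ∨ c))) = 1 − 0.62 = 0.38
¬¬((a ⊕ c) ⊕ ¬(¬a ⊕ (c ∨ c))) = 1 − 0.38 = 0.62

0.62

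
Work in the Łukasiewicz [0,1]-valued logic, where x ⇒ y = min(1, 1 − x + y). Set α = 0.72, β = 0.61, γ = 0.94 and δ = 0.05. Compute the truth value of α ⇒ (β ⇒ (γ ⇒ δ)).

0.78

γ ⇒ δ = min(1, 1 − 0.94 + 0.05) = min(1, 0.11) = 0.11
β ⇒ (γ ⇒ δ) = min(1, 1 − 0.61 + 0.11) = min(1, 0.50) = 0.50
α ⇒ (β ⇒ (γ ⇒ δ)) = min(1, 1 − 0.72 + 0.50) = min(1, 0.78) = 0.78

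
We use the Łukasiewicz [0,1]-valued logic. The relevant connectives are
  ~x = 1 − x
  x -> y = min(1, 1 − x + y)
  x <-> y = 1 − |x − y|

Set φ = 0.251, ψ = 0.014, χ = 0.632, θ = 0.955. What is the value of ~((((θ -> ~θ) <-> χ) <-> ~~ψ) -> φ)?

0.305

~θ = 1 − 0.955 = 0.045
θ -> ~θ = min(1, 1 − 0.955 + 0.045) = min(1, 0.090) = 0.090
(θ -> ~θ) <-> χ = 1 − |0.090 − 0.632| = 1 − 0.542 = 0.458
~ψ = 1 − 0.014 = 0.986
~~ψ = 1 − 0.986 = 0.014
((θ -> ~θ) <-> χ) <-> ~~ψ = 1 − |0.458 − 0.014| = 1 − 0.444 = 0.556
(((θ -> ~θ) <-> χ) <-> ~~ψ) -> φ = min(1, 1 − 0.556 + 0.251) = min(1, 0.695) = 0.695
~((((θ -> ~θ) <-> χ) <-> ~~ψ) -> φ) = 1 − 0.695 = 0.305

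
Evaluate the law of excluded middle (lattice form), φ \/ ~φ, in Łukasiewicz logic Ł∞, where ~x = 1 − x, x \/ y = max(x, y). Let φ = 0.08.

0.92

~φ = 1 − 0.08 = 0.92
φ \/ ~φ = max(0.08, 0.92) = 0.92
(The value 0.92 < 1 shows this instance is not satisfied; not a Ł∞-tautology — its value is max(a, 1−a).)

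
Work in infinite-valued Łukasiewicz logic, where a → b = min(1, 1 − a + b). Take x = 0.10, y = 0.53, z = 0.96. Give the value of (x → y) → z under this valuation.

0.96

x → y = min(1, 1 − 0.10 + 0.53) = min(1, 1.43) = 1.00
(x → y) → z = min(1, 1 − 1.00 + 0.96) = min(1, 0.96) = 0.96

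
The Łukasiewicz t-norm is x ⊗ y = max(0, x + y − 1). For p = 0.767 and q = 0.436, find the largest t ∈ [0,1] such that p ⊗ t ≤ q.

The residuum of the Łukasiewicz t-norm gives the supremum: min(1, 1 − 0.767 + 0.436).
1 − 0.767 + 0.436 = 0.669, so t = min(1, 0.669) = 0.669.
Check: 0.767 ⊗ 0.669 = max(0, 0.436) = 0.436 ≤ 0.436.

0.669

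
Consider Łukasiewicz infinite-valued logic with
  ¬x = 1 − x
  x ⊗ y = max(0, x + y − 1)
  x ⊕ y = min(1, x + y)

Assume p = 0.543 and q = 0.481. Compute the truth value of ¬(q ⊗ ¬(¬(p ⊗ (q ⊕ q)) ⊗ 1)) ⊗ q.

0.481

q ⊕ q = min(1, 0.481 + 0.481) = min(1, 0.962) = 0.962
p ⊗ (q ⊕ q) = max(0, 0.543 + 0.962 − 1) = max(0, 0.505) = 0.505
¬(p ⊗ (q ⊕ q)) = 1 − 0.505 = 0.495
¬(p ⊗ (q ⊕ q)) ⊗ 1 = max(0, 0.495 + 1.000 − 1) = max(0, 0.495) = 0.495
¬(¬(p ⊗ (q ⊕ q)) ⊗ 1) = 1 − 0.495 = 0.505
q ⊗ ¬(¬(p ⊗ (q ⊕ q)) ⊗ 1) = max(0, 0.481 + 0.505 − 1) = max(0, -0.014) = 0.000
¬(q ⊗ ¬(¬(p ⊗ (q ⊕ q)) ⊗ 1)) = 1 − 0.000 = 1.000
¬(q ⊗ ¬(¬(p ⊗ (q ⊕ q)) ⊗ 1)) ⊗ q = max(0, 1.000 + 0.481 − 1) = max(0, 0.481) = 0.481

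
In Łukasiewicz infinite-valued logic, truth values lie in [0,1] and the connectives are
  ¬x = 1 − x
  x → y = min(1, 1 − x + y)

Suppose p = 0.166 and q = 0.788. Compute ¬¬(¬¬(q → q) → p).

0.166

q → q = min(1, 1 − 0.788 + 0.788) = min(1, 1.000) = 1.000
¬(q → q) = 1 − 1.000 = 0.000
¬¬(q → q) = 1 − 0.000 = 1.000
¬¬(q → q) → p = min(1, 1 − 1.000 + 0.166) = min(1, 0.166) = 0.166
¬(¬¬(q → q) → p) = 1 − 0.166 = 0.834
¬¬(¬¬(q → q) → p) = 1 − 0.834 = 0.166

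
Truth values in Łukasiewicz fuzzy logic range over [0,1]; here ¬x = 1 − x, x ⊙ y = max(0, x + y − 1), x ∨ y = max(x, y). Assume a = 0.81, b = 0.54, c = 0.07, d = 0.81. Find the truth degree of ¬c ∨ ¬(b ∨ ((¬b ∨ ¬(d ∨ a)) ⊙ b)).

0.93

¬c = 1 − 0.07 = 0.93
¬b = 1 − 0.54 = 0.46
d ∨ a = max(0.81, 0.81) = 0.81
¬(d ∨ a) = 1 − 0.81 = 0.19
¬b ∨ ¬(d ∨ a) = max(0.46, 0.19) = 0.46
(¬b ∨ ¬(d ∨ a)) ⊙ b = max(0, 0.46 + 0.54 − 1) = max(0, 0.00) = 0.00
b ∨ ((¬b ∨ ¬(d ∨ a)) ⊙ b) = max(0.54, 0.00) = 0.54
¬(b ∨ ((¬b ∨ ¬(d ∨ a)) ⊙ b)) = 1 − 0.54 = 0.46
¬c ∨ ¬(b ∨ ((¬b ∨ ¬(d ∨ a)) ⊙ b)) = max(0.93, 0.46) = 0.93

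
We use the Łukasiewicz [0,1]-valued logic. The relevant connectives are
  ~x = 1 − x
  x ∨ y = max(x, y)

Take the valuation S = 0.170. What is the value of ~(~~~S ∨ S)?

0.170

~S = 1 − 0.170 = 0.830
~~S = 1 − 0.830 = 0.170
~~~S = 1 − 0.170 = 0.830
~~~S ∨ S = max(0.830, 0.170) = 0.830
~(~~~S ∨ S) = 1 − 0.830 = 0.170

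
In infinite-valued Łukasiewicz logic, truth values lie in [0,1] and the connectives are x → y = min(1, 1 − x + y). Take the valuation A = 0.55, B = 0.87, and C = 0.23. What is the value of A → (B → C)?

B → C = min(1, 1 − 0.87 + 0.23) = min(1, 0.36) = 0.36
A → (B → C) = min(1, 1 − 0.55 + 0.36) = min(1, 0.81) = 0.81

0.81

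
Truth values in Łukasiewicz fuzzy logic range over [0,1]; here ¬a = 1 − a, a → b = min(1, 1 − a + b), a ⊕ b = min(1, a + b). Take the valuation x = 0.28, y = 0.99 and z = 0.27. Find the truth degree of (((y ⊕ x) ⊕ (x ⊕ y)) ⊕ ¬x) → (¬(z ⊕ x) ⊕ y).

y ⊕ x = min(1, 0.99 + 0.28) = min(1, 1.27) = 1.00
x ⊕ y = min(1, 0.28 + 0.99) = min(1, 1.27) = 1.00
(y ⊕ x) ⊕ (x ⊕ y) = min(1, 1.00 + 1.00) = min(1, 2.00) = 1.00
¬x = 1 − 0.28 = 0.72
((y ⊕ x) ⊕ (x ⊕ y)) ⊕ ¬x = min(1, 1.00 + 0.72) = min(1, 1.72) = 1.00
z ⊕ x = min(1, 0.27 + 0.28) = min(1, 0.55) = 0.55
¬(z ⊕ x) = 1 − 0.55 = 0.45
¬(z ⊕ x) ⊕ y = min(1, 0.45 + 0.99) = min(1, 1.44) = 1.00
(((y ⊕ x) ⊕ (x ⊕ y)) ⊕ ¬x) → (¬(z ⊕ x) ⊕ y) = min(1, 1 − 1.00 + 1.00) = min(1, 1.00) = 1.00

1.00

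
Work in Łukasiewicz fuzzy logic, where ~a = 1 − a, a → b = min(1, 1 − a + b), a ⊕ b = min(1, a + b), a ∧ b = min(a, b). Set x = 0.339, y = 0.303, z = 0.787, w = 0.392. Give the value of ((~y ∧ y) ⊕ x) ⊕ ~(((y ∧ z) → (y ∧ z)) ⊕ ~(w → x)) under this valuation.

0.642

~y = 1 − 0.303 = 0.697
~y ∧ y = min(0.697, 0.303) = 0.303
(~y ∧ y) ⊕ x = min(1, 0.303 + 0.339) = min(1, 0.642) = 0.642
y ∧ z = min(0.303, 0.787) = 0.303
(y ∧ z) → (y ∧ z) = min(1, 1 − 0.303 + 0.303) = min(1, 1.000) = 1.000
w → x = min(1, 1 − 0.392 + 0.339) = min(1, 0.947) = 0.947
~(w → x) = 1 − 0.947 = 0.053
((y ∧ z) → (y ∧ z)) ⊕ ~(w → x) = min(1, 1.000 + 0.053) = min(1, 1.053) = 1.000
~(((y ∧ z) → (y ∧ z)) ⊕ ~(w → x)) = 1 − 1.000 = 0.000
((~y ∧ y) ⊕ x) ⊕ ~(((y ∧ z) → (y ∧ z)) ⊕ ~(w → x)) = min(1, 0.642 + 0.000) = min(1, 0.642) = 0.642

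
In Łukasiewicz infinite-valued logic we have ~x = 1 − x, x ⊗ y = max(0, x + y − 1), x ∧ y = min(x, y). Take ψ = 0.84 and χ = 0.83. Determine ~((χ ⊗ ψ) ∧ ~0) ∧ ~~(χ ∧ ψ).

0.33

χ ⊗ ψ = max(0, 0.83 + 0.84 − 1) = max(0, 0.67) = 0.67
~0 = 1 − 0.00 = 1.00
(χ ⊗ ψ) ∧ ~0 = min(0.67, 1.00) = 0.67
~((χ ⊗ ψ) ∧ ~0) = 1 − 0.67 = 0.33
χ ∧ ψ = min(0.83, 0.84) = 0.83
~(χ ∧ ψ) = 1 − 0.83 = 0.17
~~(χ ∧ ψ) = 1 − 0.17 = 0.83
~((χ ⊗ ψ) ∧ ~0) ∧ ~~(χ ∧ ψ) = min(0.33, 0.83) = 0.33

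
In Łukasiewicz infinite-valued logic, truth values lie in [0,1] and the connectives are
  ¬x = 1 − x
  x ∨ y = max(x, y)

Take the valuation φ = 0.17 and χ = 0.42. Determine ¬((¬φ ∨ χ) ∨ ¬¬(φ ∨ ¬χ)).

¬φ = 1 − 0.17 = 0.83
¬φ ∨ χ = max(0.83, 0.42) = 0.83
¬χ = 1 − 0.42 = 0.58
φ ∨ ¬χ = max(0.17, 0.58) = 0.58
¬(φ ∨ ¬χ) = 1 − 0.58 = 0.42
¬¬(φ ∨ ¬χ) = 1 − 0.42 = 0.58
(¬φ ∨ χ) ∨ ¬¬(φ ∨ ¬χ) = max(0.83, 0.58) = 0.83
¬((¬φ ∨ χ) ∨ ¬¬(φ ∨ ¬χ)) = 1 − 0.83 = 0.17

0.17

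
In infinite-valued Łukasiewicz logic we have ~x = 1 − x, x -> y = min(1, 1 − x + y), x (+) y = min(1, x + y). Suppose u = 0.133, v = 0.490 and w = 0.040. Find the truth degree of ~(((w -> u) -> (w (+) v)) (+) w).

w -> u = min(1, 1 − 0.040 + 0.133) = min(1, 1.093) = 1.000
w (+) v = min(1, 0.040 + 0.490) = min(1, 0.530) = 0.530
(w -> u) -> (w (+) v) = min(1, 1 − 1.000 + 0.530) = min(1, 0.530) = 0.530
((w -> u) -> (w (+) v)) (+) w = min(1, 0.530 + 0.040) = min(1, 0.570) = 0.570
~(((w -> u) -> (w (+) v)) (+) w) = 1 − 0.570 = 0.430

0.430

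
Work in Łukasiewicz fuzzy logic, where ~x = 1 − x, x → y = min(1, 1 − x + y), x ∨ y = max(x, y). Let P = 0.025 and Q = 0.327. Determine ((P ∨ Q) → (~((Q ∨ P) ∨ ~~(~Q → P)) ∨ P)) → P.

0.025

P ∨ Q = max(0.025, 0.327) = 0.327
Q ∨ P = max(0.327, 0.025) = 0.327
~Q = 1 − 0.327 = 0.673
~Q → P = min(1, 1 − 0.673 + 0.025) = min(1, 0.352) = 0.352
~(~Q → P) = 1 − 0.352 = 0.648
~~(~Q → P) = 1 − 0.648 = 0.352
(Q ∨ P) ∨ ~~(~Q → P) = max(0.327, 0.352) = 0.352
~((Q ∨ P) ∨ ~~(~Q → P)) = 1 − 0.352 = 0.648
~((Q ∨ P) ∨ ~~(~Q → P)) ∨ P = max(0.648, 0.025) = 0.648
(P ∨ Q) → (~((Q ∨ P) ∨ ~~(~Q → P)) ∨ P) = min(1, 1 − 0.327 + 0.648) = min(1, 1.321) = 1.000
((P ∨ Q) → (~((Q ∨ P) ∨ ~~(~Q → P)) ∨ P)) → P = min(1, 1 − 1.000 + 0.025) = min(1, 0.025) = 0.025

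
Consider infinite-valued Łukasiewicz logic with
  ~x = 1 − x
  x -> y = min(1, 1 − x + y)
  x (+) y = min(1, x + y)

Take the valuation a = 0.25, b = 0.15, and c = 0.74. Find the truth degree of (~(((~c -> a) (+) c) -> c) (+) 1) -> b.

~c = 1 − 0.74 = 0.26
~c -> a = min(1, 1 − 0.26 + 0.25) = min(1, 0.99) = 0.99
(~c -> a) (+) c = min(1, 0.99 + 0.74) = min(1, 1.73) = 1.00
((~c -> a) (+) c) -> c = min(1, 1 − 1.00 + 0.74) = min(1, 0.74) = 0.74
~(((~c -> a) (+) c) -> c) = 1 − 0.74 = 0.26
~(((~c -> a) (+) c) -> c) (+) 1 = min(1, 0.26 + 1.00) = min(1, 1.26) = 1.00
(~(((~c -> a) (+) c) -> c) (+) 1) -> b = min(1, 1 − 1.00 + 0.15) = min(1, 0.15) = 0.15

0.15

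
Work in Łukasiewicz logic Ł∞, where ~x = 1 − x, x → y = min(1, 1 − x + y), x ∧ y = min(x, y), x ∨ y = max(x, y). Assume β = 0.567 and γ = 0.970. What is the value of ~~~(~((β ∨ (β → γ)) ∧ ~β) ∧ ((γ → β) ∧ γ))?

β → γ = min(1, 1 − 0.567 + 0.970) = min(1, 1.403) = 1.000
β ∨ (β → γ) = max(0.567, 1.000) = 1.000
~β = 1 − 0.567 = 0.433
(β ∨ (β → γ)) ∧ ~β = min(1.000, 0.433) = 0.433
~((β ∨ (β → γ)) ∧ ~β) = 1 − 0.433 = 0.567
γ → β = min(1, 1 − 0.970 + 0.567) = min(1, 0.597) = 0.597
(γ → β) ∧ γ = min(0.597, 0.970) = 0.597
~((β ∨ (β → γ)) ∧ ~β) ∧ ((γ → β) ∧ γ) = min(0.567, 0.597) = 0.567
~(~((β ∨ (β → γ)) ∧ ~β) ∧ ((γ → β) ∧ γ)) = 1 − 0.567 = 0.433
~~(~((β ∨ (β → γ)) ∧ ~β) ∧ ((γ → β) ∧ γ)) = 1 − 0.433 = 0.567
~~~(~((β ∨ (β → γ)) ∧ ~β) ∧ ((γ → β) ∧ γ)) = 1 − 0.567 = 0.433

0.433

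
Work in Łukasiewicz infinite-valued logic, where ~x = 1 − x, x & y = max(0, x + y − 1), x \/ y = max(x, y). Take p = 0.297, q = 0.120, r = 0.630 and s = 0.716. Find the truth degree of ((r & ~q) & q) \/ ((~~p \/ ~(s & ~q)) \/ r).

0.630

~q = 1 − 0.120 = 0.880
r & ~q = max(0, 0.630 + 0.880 − 1) = max(0, 0.510) = 0.510
(r & ~q) & q = max(0, 0.510 + 0.120 − 1) = max(0, -0.370) = 0.000
~p = 1 − 0.297 = 0.703
~~p = 1 − 0.703 = 0.297
s & ~q = max(0, 0.716 + 0.880 − 1) = max(0, 0.596) = 0.596
~(s & ~q) = 1 − 0.596 = 0.404
~~p \/ ~(s & ~q) = max(0.297, 0.404) = 0.404
(~~p \/ ~(s & ~q)) \/ r = max(0.404, 0.630) = 0.630
((r & ~q) & q) \/ ((~~p \/ ~(s & ~q)) \/ r) = max(0.000, 0.630) = 0.630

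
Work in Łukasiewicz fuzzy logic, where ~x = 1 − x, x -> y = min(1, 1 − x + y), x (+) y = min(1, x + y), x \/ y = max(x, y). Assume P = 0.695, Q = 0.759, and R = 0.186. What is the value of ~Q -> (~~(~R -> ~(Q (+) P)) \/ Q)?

1.000

~Q = 1 − 0.759 = 0.241
~R = 1 − 0.186 = 0.814
Q (+) P = min(1, 0.759 + 0.695) = min(1, 1.454) = 1.000
~(Q (+) P) = 1 − 1.000 = 0.000
~R -> ~(Q (+) P) = min(1, 1 − 0.814 + 0.000) = min(1, 0.186) = 0.186
~(~R -> ~(Q (+) P)) = 1 − 0.186 = 0.814
~~(~R -> ~(Q (+) P)) = 1 − 0.814 = 0.186
~~(~R -> ~(Q (+) P)) \/ Q = max(0.186, 0.759) = 0.759
~Q -> (~~(~R -> ~(Q (+) P)) \/ Q) = min(1, 1 − 0.241 + 0.759) = min(1, 1.518) = 1.000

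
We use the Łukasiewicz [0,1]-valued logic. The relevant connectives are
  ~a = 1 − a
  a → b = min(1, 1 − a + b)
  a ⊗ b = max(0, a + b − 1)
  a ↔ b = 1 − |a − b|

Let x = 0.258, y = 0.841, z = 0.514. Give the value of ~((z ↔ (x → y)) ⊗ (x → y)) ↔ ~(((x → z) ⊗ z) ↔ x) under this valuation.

x → y = min(1, 1 − 0.258 + 0.841) = min(1, 1.583) = 1.000
z ↔ (x → y) = 1 − |0.514 − 1.000| = 1 − 0.486 = 0.514
(z ↔ (x → y)) ⊗ (x → y) = max(0, 0.514 + 1.000 − 1) = max(0, 0.514) = 0.514
~((z ↔ (x → y)) ⊗ (x → y)) = 1 − 0.514 = 0.486
x → z = min(1, 1 − 0.258 + 0.514) = min(1, 1.256) = 1.000
(x → z) ⊗ z = max(0, 1.000 + 0.514 − 1) = max(0, 0.514) = 0.514
((x → z) ⊗ z) ↔ x = 1 − |0.514 − 0.258| = 1 − 0.256 = 0.744
~(((x → z) ⊗ z) ↔ x) = 1 − 0.744 = 0.256
~((z ↔ (x → y)) ⊗ (x → y)) ↔ ~(((x → z) ⊗ z) ↔ x) = 1 − |0.486 − 0.256| = 1 − 0.230 = 0.770

0.770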